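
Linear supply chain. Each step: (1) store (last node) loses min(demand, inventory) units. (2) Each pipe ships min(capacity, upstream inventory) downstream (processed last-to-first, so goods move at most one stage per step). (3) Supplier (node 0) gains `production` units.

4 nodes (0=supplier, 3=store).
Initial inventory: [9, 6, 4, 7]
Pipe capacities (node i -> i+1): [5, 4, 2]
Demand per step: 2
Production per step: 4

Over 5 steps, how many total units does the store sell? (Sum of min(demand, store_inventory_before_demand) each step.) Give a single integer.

Step 1: sold=2 (running total=2) -> [8 7 6 7]
Step 2: sold=2 (running total=4) -> [7 8 8 7]
Step 3: sold=2 (running total=6) -> [6 9 10 7]
Step 4: sold=2 (running total=8) -> [5 10 12 7]
Step 5: sold=2 (running total=10) -> [4 11 14 7]

Answer: 10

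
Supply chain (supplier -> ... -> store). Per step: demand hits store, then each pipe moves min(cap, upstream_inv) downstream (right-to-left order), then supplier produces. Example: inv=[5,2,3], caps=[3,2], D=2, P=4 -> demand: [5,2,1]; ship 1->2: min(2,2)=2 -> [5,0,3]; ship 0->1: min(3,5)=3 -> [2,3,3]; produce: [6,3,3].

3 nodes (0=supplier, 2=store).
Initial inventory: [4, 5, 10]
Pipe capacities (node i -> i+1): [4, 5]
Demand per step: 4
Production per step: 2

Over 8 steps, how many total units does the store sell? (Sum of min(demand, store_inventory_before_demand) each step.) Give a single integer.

Answer: 29

Derivation:
Step 1: sold=4 (running total=4) -> [2 4 11]
Step 2: sold=4 (running total=8) -> [2 2 11]
Step 3: sold=4 (running total=12) -> [2 2 9]
Step 4: sold=4 (running total=16) -> [2 2 7]
Step 5: sold=4 (running total=20) -> [2 2 5]
Step 6: sold=4 (running total=24) -> [2 2 3]
Step 7: sold=3 (running total=27) -> [2 2 2]
Step 8: sold=2 (running total=29) -> [2 2 2]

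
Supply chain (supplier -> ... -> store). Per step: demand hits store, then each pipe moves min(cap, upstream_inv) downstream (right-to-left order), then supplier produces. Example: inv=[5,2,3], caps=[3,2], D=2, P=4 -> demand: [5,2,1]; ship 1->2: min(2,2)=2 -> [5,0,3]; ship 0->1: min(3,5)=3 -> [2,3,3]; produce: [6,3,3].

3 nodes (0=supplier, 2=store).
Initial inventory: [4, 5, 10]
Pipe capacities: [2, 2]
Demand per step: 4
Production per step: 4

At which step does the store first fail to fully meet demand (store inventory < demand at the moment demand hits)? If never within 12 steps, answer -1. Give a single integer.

Step 1: demand=4,sold=4 ship[1->2]=2 ship[0->1]=2 prod=4 -> [6 5 8]
Step 2: demand=4,sold=4 ship[1->2]=2 ship[0->1]=2 prod=4 -> [8 5 6]
Step 3: demand=4,sold=4 ship[1->2]=2 ship[0->1]=2 prod=4 -> [10 5 4]
Step 4: demand=4,sold=4 ship[1->2]=2 ship[0->1]=2 prod=4 -> [12 5 2]
Step 5: demand=4,sold=2 ship[1->2]=2 ship[0->1]=2 prod=4 -> [14 5 2]
Step 6: demand=4,sold=2 ship[1->2]=2 ship[0->1]=2 prod=4 -> [16 5 2]
Step 7: demand=4,sold=2 ship[1->2]=2 ship[0->1]=2 prod=4 -> [18 5 2]
Step 8: demand=4,sold=2 ship[1->2]=2 ship[0->1]=2 prod=4 -> [20 5 2]
Step 9: demand=4,sold=2 ship[1->2]=2 ship[0->1]=2 prod=4 -> [22 5 2]
Step 10: demand=4,sold=2 ship[1->2]=2 ship[0->1]=2 prod=4 -> [24 5 2]
Step 11: demand=4,sold=2 ship[1->2]=2 ship[0->1]=2 prod=4 -> [26 5 2]
Step 12: demand=4,sold=2 ship[1->2]=2 ship[0->1]=2 prod=4 -> [28 5 2]
First stockout at step 5

5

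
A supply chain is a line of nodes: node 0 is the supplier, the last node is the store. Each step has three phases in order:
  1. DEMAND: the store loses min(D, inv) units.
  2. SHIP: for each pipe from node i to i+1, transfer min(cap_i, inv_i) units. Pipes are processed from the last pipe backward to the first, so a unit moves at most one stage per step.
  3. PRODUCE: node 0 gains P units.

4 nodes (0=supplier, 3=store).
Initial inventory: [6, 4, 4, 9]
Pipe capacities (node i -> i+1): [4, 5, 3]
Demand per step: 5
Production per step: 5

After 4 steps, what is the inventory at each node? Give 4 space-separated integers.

Step 1: demand=5,sold=5 ship[2->3]=3 ship[1->2]=4 ship[0->1]=4 prod=5 -> inv=[7 4 5 7]
Step 2: demand=5,sold=5 ship[2->3]=3 ship[1->2]=4 ship[0->1]=4 prod=5 -> inv=[8 4 6 5]
Step 3: demand=5,sold=5 ship[2->3]=3 ship[1->2]=4 ship[0->1]=4 prod=5 -> inv=[9 4 7 3]
Step 4: demand=5,sold=3 ship[2->3]=3 ship[1->2]=4 ship[0->1]=4 prod=5 -> inv=[10 4 8 3]

10 4 8 3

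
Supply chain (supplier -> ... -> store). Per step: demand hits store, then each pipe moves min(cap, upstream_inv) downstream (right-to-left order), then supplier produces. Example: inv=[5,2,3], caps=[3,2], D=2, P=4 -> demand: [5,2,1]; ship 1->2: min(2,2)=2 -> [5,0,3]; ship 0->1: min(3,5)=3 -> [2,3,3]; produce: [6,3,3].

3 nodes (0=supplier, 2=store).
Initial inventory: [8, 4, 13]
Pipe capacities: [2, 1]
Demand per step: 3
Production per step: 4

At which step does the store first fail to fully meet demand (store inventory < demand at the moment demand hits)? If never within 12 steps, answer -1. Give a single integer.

Step 1: demand=3,sold=3 ship[1->2]=1 ship[0->1]=2 prod=4 -> [10 5 11]
Step 2: demand=3,sold=3 ship[1->2]=1 ship[0->1]=2 prod=4 -> [12 6 9]
Step 3: demand=3,sold=3 ship[1->2]=1 ship[0->1]=2 prod=4 -> [14 7 7]
Step 4: demand=3,sold=3 ship[1->2]=1 ship[0->1]=2 prod=4 -> [16 8 5]
Step 5: demand=3,sold=3 ship[1->2]=1 ship[0->1]=2 prod=4 -> [18 9 3]
Step 6: demand=3,sold=3 ship[1->2]=1 ship[0->1]=2 prod=4 -> [20 10 1]
Step 7: demand=3,sold=1 ship[1->2]=1 ship[0->1]=2 prod=4 -> [22 11 1]
Step 8: demand=3,sold=1 ship[1->2]=1 ship[0->1]=2 prod=4 -> [24 12 1]
Step 9: demand=3,sold=1 ship[1->2]=1 ship[0->1]=2 prod=4 -> [26 13 1]
Step 10: demand=3,sold=1 ship[1->2]=1 ship[0->1]=2 prod=4 -> [28 14 1]
Step 11: demand=3,sold=1 ship[1->2]=1 ship[0->1]=2 prod=4 -> [30 15 1]
Step 12: demand=3,sold=1 ship[1->2]=1 ship[0->1]=2 prod=4 -> [32 16 1]
First stockout at step 7

7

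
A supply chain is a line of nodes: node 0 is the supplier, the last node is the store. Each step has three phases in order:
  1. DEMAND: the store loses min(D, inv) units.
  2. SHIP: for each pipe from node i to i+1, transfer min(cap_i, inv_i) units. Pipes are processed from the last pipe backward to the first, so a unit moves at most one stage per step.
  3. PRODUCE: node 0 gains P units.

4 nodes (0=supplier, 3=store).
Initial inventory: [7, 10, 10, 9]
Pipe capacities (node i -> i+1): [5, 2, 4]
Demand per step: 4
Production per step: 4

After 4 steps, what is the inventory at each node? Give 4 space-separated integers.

Step 1: demand=4,sold=4 ship[2->3]=4 ship[1->2]=2 ship[0->1]=5 prod=4 -> inv=[6 13 8 9]
Step 2: demand=4,sold=4 ship[2->3]=4 ship[1->2]=2 ship[0->1]=5 prod=4 -> inv=[5 16 6 9]
Step 3: demand=4,sold=4 ship[2->3]=4 ship[1->2]=2 ship[0->1]=5 prod=4 -> inv=[4 19 4 9]
Step 4: demand=4,sold=4 ship[2->3]=4 ship[1->2]=2 ship[0->1]=4 prod=4 -> inv=[4 21 2 9]

4 21 2 9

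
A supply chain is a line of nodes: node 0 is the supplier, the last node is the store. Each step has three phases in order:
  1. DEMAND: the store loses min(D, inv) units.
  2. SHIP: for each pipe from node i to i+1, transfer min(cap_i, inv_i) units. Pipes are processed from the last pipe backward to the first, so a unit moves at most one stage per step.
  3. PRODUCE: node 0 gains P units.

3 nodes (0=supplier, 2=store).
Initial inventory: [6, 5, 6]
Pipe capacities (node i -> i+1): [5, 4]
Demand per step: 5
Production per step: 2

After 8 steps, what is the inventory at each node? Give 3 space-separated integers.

Step 1: demand=5,sold=5 ship[1->2]=4 ship[0->1]=5 prod=2 -> inv=[3 6 5]
Step 2: demand=5,sold=5 ship[1->2]=4 ship[0->1]=3 prod=2 -> inv=[2 5 4]
Step 3: demand=5,sold=4 ship[1->2]=4 ship[0->1]=2 prod=2 -> inv=[2 3 4]
Step 4: demand=5,sold=4 ship[1->2]=3 ship[0->1]=2 prod=2 -> inv=[2 2 3]
Step 5: demand=5,sold=3 ship[1->2]=2 ship[0->1]=2 prod=2 -> inv=[2 2 2]
Step 6: demand=5,sold=2 ship[1->2]=2 ship[0->1]=2 prod=2 -> inv=[2 2 2]
Step 7: demand=5,sold=2 ship[1->2]=2 ship[0->1]=2 prod=2 -> inv=[2 2 2]
Step 8: demand=5,sold=2 ship[1->2]=2 ship[0->1]=2 prod=2 -> inv=[2 2 2]

2 2 2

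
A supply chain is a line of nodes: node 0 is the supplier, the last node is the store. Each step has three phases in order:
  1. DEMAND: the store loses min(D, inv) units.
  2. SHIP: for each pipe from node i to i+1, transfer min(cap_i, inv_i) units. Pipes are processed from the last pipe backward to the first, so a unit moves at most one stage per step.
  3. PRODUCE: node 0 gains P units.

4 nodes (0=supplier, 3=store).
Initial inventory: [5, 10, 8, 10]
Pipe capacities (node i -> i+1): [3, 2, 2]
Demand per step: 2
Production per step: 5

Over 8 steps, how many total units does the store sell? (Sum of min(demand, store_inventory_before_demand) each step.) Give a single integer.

Step 1: sold=2 (running total=2) -> [7 11 8 10]
Step 2: sold=2 (running total=4) -> [9 12 8 10]
Step 3: sold=2 (running total=6) -> [11 13 8 10]
Step 4: sold=2 (running total=8) -> [13 14 8 10]
Step 5: sold=2 (running total=10) -> [15 15 8 10]
Step 6: sold=2 (running total=12) -> [17 16 8 10]
Step 7: sold=2 (running total=14) -> [19 17 8 10]
Step 8: sold=2 (running total=16) -> [21 18 8 10]

Answer: 16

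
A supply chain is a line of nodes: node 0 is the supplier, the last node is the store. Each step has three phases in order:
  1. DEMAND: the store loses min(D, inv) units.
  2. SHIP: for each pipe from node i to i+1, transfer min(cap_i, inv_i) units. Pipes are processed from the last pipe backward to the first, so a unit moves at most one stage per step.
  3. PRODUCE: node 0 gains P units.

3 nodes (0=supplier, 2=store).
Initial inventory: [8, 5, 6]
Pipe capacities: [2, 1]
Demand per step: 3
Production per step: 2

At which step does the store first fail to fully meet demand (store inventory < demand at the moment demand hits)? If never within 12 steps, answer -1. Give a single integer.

Step 1: demand=3,sold=3 ship[1->2]=1 ship[0->1]=2 prod=2 -> [8 6 4]
Step 2: demand=3,sold=3 ship[1->2]=1 ship[0->1]=2 prod=2 -> [8 7 2]
Step 3: demand=3,sold=2 ship[1->2]=1 ship[0->1]=2 prod=2 -> [8 8 1]
Step 4: demand=3,sold=1 ship[1->2]=1 ship[0->1]=2 prod=2 -> [8 9 1]
Step 5: demand=3,sold=1 ship[1->2]=1 ship[0->1]=2 prod=2 -> [8 10 1]
Step 6: demand=3,sold=1 ship[1->2]=1 ship[0->1]=2 prod=2 -> [8 11 1]
Step 7: demand=3,sold=1 ship[1->2]=1 ship[0->1]=2 prod=2 -> [8 12 1]
Step 8: demand=3,sold=1 ship[1->2]=1 ship[0->1]=2 prod=2 -> [8 13 1]
Step 9: demand=3,sold=1 ship[1->2]=1 ship[0->1]=2 prod=2 -> [8 14 1]
Step 10: demand=3,sold=1 ship[1->2]=1 ship[0->1]=2 prod=2 -> [8 15 1]
Step 11: demand=3,sold=1 ship[1->2]=1 ship[0->1]=2 prod=2 -> [8 16 1]
Step 12: demand=3,sold=1 ship[1->2]=1 ship[0->1]=2 prod=2 -> [8 17 1]
First stockout at step 3

3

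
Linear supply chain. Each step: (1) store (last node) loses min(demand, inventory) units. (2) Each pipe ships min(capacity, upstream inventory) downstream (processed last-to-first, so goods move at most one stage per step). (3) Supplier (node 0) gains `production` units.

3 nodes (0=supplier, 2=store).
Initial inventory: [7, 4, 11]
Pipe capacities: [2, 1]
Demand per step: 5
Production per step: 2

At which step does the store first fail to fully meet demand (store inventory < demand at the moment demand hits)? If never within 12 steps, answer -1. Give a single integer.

Step 1: demand=5,sold=5 ship[1->2]=1 ship[0->1]=2 prod=2 -> [7 5 7]
Step 2: demand=5,sold=5 ship[1->2]=1 ship[0->1]=2 prod=2 -> [7 6 3]
Step 3: demand=5,sold=3 ship[1->2]=1 ship[0->1]=2 prod=2 -> [7 7 1]
Step 4: demand=5,sold=1 ship[1->2]=1 ship[0->1]=2 prod=2 -> [7 8 1]
Step 5: demand=5,sold=1 ship[1->2]=1 ship[0->1]=2 prod=2 -> [7 9 1]
Step 6: demand=5,sold=1 ship[1->2]=1 ship[0->1]=2 prod=2 -> [7 10 1]
Step 7: demand=5,sold=1 ship[1->2]=1 ship[0->1]=2 prod=2 -> [7 11 1]
Step 8: demand=5,sold=1 ship[1->2]=1 ship[0->1]=2 prod=2 -> [7 12 1]
Step 9: demand=5,sold=1 ship[1->2]=1 ship[0->1]=2 prod=2 -> [7 13 1]
Step 10: demand=5,sold=1 ship[1->2]=1 ship[0->1]=2 prod=2 -> [7 14 1]
Step 11: demand=5,sold=1 ship[1->2]=1 ship[0->1]=2 prod=2 -> [7 15 1]
Step 12: demand=5,sold=1 ship[1->2]=1 ship[0->1]=2 prod=2 -> [7 16 1]
First stockout at step 3

3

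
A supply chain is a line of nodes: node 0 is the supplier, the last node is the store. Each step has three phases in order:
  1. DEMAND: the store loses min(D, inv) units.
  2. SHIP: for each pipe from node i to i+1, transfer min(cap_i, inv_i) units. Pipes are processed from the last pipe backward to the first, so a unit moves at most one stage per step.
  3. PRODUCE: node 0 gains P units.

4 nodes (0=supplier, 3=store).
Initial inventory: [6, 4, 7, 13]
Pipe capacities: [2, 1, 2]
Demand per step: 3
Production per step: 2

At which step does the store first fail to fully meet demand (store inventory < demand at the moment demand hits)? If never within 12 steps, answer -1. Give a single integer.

Step 1: demand=3,sold=3 ship[2->3]=2 ship[1->2]=1 ship[0->1]=2 prod=2 -> [6 5 6 12]
Step 2: demand=3,sold=3 ship[2->3]=2 ship[1->2]=1 ship[0->1]=2 prod=2 -> [6 6 5 11]
Step 3: demand=3,sold=3 ship[2->3]=2 ship[1->2]=1 ship[0->1]=2 prod=2 -> [6 7 4 10]
Step 4: demand=3,sold=3 ship[2->3]=2 ship[1->2]=1 ship[0->1]=2 prod=2 -> [6 8 3 9]
Step 5: demand=3,sold=3 ship[2->3]=2 ship[1->2]=1 ship[0->1]=2 prod=2 -> [6 9 2 8]
Step 6: demand=3,sold=3 ship[2->3]=2 ship[1->2]=1 ship[0->1]=2 prod=2 -> [6 10 1 7]
Step 7: demand=3,sold=3 ship[2->3]=1 ship[1->2]=1 ship[0->1]=2 prod=2 -> [6 11 1 5]
Step 8: demand=3,sold=3 ship[2->3]=1 ship[1->2]=1 ship[0->1]=2 prod=2 -> [6 12 1 3]
Step 9: demand=3,sold=3 ship[2->3]=1 ship[1->2]=1 ship[0->1]=2 prod=2 -> [6 13 1 1]
Step 10: demand=3,sold=1 ship[2->3]=1 ship[1->2]=1 ship[0->1]=2 prod=2 -> [6 14 1 1]
Step 11: demand=3,sold=1 ship[2->3]=1 ship[1->2]=1 ship[0->1]=2 prod=2 -> [6 15 1 1]
Step 12: demand=3,sold=1 ship[2->3]=1 ship[1->2]=1 ship[0->1]=2 prod=2 -> [6 16 1 1]
First stockout at step 10

10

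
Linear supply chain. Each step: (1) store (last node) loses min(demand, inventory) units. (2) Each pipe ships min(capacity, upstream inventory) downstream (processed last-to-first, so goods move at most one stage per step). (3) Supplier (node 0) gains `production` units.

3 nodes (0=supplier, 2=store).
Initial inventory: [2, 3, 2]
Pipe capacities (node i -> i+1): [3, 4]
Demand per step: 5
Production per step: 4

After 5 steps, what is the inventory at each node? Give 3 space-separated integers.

Step 1: demand=5,sold=2 ship[1->2]=3 ship[0->1]=2 prod=4 -> inv=[4 2 3]
Step 2: demand=5,sold=3 ship[1->2]=2 ship[0->1]=3 prod=4 -> inv=[5 3 2]
Step 3: demand=5,sold=2 ship[1->2]=3 ship[0->1]=3 prod=4 -> inv=[6 3 3]
Step 4: demand=5,sold=3 ship[1->2]=3 ship[0->1]=3 prod=4 -> inv=[7 3 3]
Step 5: demand=5,sold=3 ship[1->2]=3 ship[0->1]=3 prod=4 -> inv=[8 3 3]

8 3 3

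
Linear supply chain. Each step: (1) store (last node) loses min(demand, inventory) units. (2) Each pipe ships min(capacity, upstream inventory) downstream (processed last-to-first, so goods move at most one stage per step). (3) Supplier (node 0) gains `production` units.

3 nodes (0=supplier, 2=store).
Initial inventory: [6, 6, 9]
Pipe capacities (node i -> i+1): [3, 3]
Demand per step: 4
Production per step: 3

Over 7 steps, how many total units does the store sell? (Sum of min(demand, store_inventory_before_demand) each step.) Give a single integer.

Answer: 27

Derivation:
Step 1: sold=4 (running total=4) -> [6 6 8]
Step 2: sold=4 (running total=8) -> [6 6 7]
Step 3: sold=4 (running total=12) -> [6 6 6]
Step 4: sold=4 (running total=16) -> [6 6 5]
Step 5: sold=4 (running total=20) -> [6 6 4]
Step 6: sold=4 (running total=24) -> [6 6 3]
Step 7: sold=3 (running total=27) -> [6 6 3]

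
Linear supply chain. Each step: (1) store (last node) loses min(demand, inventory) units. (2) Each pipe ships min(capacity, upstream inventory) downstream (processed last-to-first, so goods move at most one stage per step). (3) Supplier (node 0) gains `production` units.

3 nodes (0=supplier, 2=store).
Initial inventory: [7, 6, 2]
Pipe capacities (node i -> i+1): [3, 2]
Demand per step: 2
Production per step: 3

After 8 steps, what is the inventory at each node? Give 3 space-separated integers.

Step 1: demand=2,sold=2 ship[1->2]=2 ship[0->1]=3 prod=3 -> inv=[7 7 2]
Step 2: demand=2,sold=2 ship[1->2]=2 ship[0->1]=3 prod=3 -> inv=[7 8 2]
Step 3: demand=2,sold=2 ship[1->2]=2 ship[0->1]=3 prod=3 -> inv=[7 9 2]
Step 4: demand=2,sold=2 ship[1->2]=2 ship[0->1]=3 prod=3 -> inv=[7 10 2]
Step 5: demand=2,sold=2 ship[1->2]=2 ship[0->1]=3 prod=3 -> inv=[7 11 2]
Step 6: demand=2,sold=2 ship[1->2]=2 ship[0->1]=3 prod=3 -> inv=[7 12 2]
Step 7: demand=2,sold=2 ship[1->2]=2 ship[0->1]=3 prod=3 -> inv=[7 13 2]
Step 8: demand=2,sold=2 ship[1->2]=2 ship[0->1]=3 prod=3 -> inv=[7 14 2]

7 14 2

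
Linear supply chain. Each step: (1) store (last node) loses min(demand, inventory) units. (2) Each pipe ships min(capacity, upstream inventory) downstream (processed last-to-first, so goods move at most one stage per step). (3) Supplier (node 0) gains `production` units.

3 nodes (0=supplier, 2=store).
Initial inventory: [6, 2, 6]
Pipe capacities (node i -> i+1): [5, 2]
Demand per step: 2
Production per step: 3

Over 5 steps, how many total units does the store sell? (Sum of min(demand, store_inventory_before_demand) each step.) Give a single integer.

Step 1: sold=2 (running total=2) -> [4 5 6]
Step 2: sold=2 (running total=4) -> [3 7 6]
Step 3: sold=2 (running total=6) -> [3 8 6]
Step 4: sold=2 (running total=8) -> [3 9 6]
Step 5: sold=2 (running total=10) -> [3 10 6]

Answer: 10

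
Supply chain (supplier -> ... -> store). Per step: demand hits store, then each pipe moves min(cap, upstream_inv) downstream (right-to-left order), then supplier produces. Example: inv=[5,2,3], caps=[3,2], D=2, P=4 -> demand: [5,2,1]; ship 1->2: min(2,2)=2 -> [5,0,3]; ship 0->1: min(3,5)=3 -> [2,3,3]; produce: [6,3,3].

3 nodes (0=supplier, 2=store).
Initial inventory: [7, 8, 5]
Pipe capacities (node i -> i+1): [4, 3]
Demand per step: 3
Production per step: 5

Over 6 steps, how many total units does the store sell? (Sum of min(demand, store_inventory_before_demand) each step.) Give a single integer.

Step 1: sold=3 (running total=3) -> [8 9 5]
Step 2: sold=3 (running total=6) -> [9 10 5]
Step 3: sold=3 (running total=9) -> [10 11 5]
Step 4: sold=3 (running total=12) -> [11 12 5]
Step 5: sold=3 (running total=15) -> [12 13 5]
Step 6: sold=3 (running total=18) -> [13 14 5]

Answer: 18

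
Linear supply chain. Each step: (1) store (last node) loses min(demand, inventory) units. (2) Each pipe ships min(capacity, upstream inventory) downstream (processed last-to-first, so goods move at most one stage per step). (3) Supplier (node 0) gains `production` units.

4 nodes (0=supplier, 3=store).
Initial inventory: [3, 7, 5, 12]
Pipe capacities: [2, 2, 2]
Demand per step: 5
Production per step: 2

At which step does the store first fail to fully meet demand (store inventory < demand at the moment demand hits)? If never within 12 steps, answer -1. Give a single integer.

Step 1: demand=5,sold=5 ship[2->3]=2 ship[1->2]=2 ship[0->1]=2 prod=2 -> [3 7 5 9]
Step 2: demand=5,sold=5 ship[2->3]=2 ship[1->2]=2 ship[0->1]=2 prod=2 -> [3 7 5 6]
Step 3: demand=5,sold=5 ship[2->3]=2 ship[1->2]=2 ship[0->1]=2 prod=2 -> [3 7 5 3]
Step 4: demand=5,sold=3 ship[2->3]=2 ship[1->2]=2 ship[0->1]=2 prod=2 -> [3 7 5 2]
Step 5: demand=5,sold=2 ship[2->3]=2 ship[1->2]=2 ship[0->1]=2 prod=2 -> [3 7 5 2]
Step 6: demand=5,sold=2 ship[2->3]=2 ship[1->2]=2 ship[0->1]=2 prod=2 -> [3 7 5 2]
Step 7: demand=5,sold=2 ship[2->3]=2 ship[1->2]=2 ship[0->1]=2 prod=2 -> [3 7 5 2]
Step 8: demand=5,sold=2 ship[2->3]=2 ship[1->2]=2 ship[0->1]=2 prod=2 -> [3 7 5 2]
Step 9: demand=5,sold=2 ship[2->3]=2 ship[1->2]=2 ship[0->1]=2 prod=2 -> [3 7 5 2]
Step 10: demand=5,sold=2 ship[2->3]=2 ship[1->2]=2 ship[0->1]=2 prod=2 -> [3 7 5 2]
Step 11: demand=5,sold=2 ship[2->3]=2 ship[1->2]=2 ship[0->1]=2 prod=2 -> [3 7 5 2]
Step 12: demand=5,sold=2 ship[2->3]=2 ship[1->2]=2 ship[0->1]=2 prod=2 -> [3 7 5 2]
First stockout at step 4

4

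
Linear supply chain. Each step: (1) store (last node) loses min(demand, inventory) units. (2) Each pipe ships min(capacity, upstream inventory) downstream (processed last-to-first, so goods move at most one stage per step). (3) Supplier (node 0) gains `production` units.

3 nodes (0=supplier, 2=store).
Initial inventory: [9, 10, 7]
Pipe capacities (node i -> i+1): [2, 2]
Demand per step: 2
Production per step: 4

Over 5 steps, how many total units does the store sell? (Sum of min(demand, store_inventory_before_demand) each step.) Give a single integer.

Answer: 10

Derivation:
Step 1: sold=2 (running total=2) -> [11 10 7]
Step 2: sold=2 (running total=4) -> [13 10 7]
Step 3: sold=2 (running total=6) -> [15 10 7]
Step 4: sold=2 (running total=8) -> [17 10 7]
Step 5: sold=2 (running total=10) -> [19 10 7]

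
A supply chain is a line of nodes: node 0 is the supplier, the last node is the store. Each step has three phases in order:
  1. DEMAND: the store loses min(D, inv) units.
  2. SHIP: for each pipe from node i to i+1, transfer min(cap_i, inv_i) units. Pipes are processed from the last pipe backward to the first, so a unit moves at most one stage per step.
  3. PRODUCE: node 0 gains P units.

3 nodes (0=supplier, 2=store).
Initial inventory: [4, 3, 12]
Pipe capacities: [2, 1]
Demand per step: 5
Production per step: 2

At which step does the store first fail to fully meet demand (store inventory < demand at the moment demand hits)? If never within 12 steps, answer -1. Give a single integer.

Step 1: demand=5,sold=5 ship[1->2]=1 ship[0->1]=2 prod=2 -> [4 4 8]
Step 2: demand=5,sold=5 ship[1->2]=1 ship[0->1]=2 prod=2 -> [4 5 4]
Step 3: demand=5,sold=4 ship[1->2]=1 ship[0->1]=2 prod=2 -> [4 6 1]
Step 4: demand=5,sold=1 ship[1->2]=1 ship[0->1]=2 prod=2 -> [4 7 1]
Step 5: demand=5,sold=1 ship[1->2]=1 ship[0->1]=2 prod=2 -> [4 8 1]
Step 6: demand=5,sold=1 ship[1->2]=1 ship[0->1]=2 prod=2 -> [4 9 1]
Step 7: demand=5,sold=1 ship[1->2]=1 ship[0->1]=2 prod=2 -> [4 10 1]
Step 8: demand=5,sold=1 ship[1->2]=1 ship[0->1]=2 prod=2 -> [4 11 1]
Step 9: demand=5,sold=1 ship[1->2]=1 ship[0->1]=2 prod=2 -> [4 12 1]
Step 10: demand=5,sold=1 ship[1->2]=1 ship[0->1]=2 prod=2 -> [4 13 1]
Step 11: demand=5,sold=1 ship[1->2]=1 ship[0->1]=2 prod=2 -> [4 14 1]
Step 12: demand=5,sold=1 ship[1->2]=1 ship[0->1]=2 prod=2 -> [4 15 1]
First stockout at step 3

3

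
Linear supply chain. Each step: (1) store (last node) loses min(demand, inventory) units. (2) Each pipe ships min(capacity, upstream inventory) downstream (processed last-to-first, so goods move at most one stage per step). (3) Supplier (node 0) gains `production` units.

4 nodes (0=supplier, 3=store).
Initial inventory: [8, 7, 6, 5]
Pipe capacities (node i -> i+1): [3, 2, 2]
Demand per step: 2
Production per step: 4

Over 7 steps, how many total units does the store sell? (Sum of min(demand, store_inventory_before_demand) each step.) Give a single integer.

Step 1: sold=2 (running total=2) -> [9 8 6 5]
Step 2: sold=2 (running total=4) -> [10 9 6 5]
Step 3: sold=2 (running total=6) -> [11 10 6 5]
Step 4: sold=2 (running total=8) -> [12 11 6 5]
Step 5: sold=2 (running total=10) -> [13 12 6 5]
Step 6: sold=2 (running total=12) -> [14 13 6 5]
Step 7: sold=2 (running total=14) -> [15 14 6 5]

Answer: 14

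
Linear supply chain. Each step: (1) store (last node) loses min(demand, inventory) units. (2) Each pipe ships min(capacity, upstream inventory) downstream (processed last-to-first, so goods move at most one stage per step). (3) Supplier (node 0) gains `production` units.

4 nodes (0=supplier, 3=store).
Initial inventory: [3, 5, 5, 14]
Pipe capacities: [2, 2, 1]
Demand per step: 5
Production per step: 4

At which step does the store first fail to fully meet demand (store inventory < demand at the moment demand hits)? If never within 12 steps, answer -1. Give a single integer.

Step 1: demand=5,sold=5 ship[2->3]=1 ship[1->2]=2 ship[0->1]=2 prod=4 -> [5 5 6 10]
Step 2: demand=5,sold=5 ship[2->3]=1 ship[1->2]=2 ship[0->1]=2 prod=4 -> [7 5 7 6]
Step 3: demand=5,sold=5 ship[2->3]=1 ship[1->2]=2 ship[0->1]=2 prod=4 -> [9 5 8 2]
Step 4: demand=5,sold=2 ship[2->3]=1 ship[1->2]=2 ship[0->1]=2 prod=4 -> [11 5 9 1]
Step 5: demand=5,sold=1 ship[2->3]=1 ship[1->2]=2 ship[0->1]=2 prod=4 -> [13 5 10 1]
Step 6: demand=5,sold=1 ship[2->3]=1 ship[1->2]=2 ship[0->1]=2 prod=4 -> [15 5 11 1]
Step 7: demand=5,sold=1 ship[2->3]=1 ship[1->2]=2 ship[0->1]=2 prod=4 -> [17 5 12 1]
Step 8: demand=5,sold=1 ship[2->3]=1 ship[1->2]=2 ship[0->1]=2 prod=4 -> [19 5 13 1]
Step 9: demand=5,sold=1 ship[2->3]=1 ship[1->2]=2 ship[0->1]=2 prod=4 -> [21 5 14 1]
Step 10: demand=5,sold=1 ship[2->3]=1 ship[1->2]=2 ship[0->1]=2 prod=4 -> [23 5 15 1]
Step 11: demand=5,sold=1 ship[2->3]=1 ship[1->2]=2 ship[0->1]=2 prod=4 -> [25 5 16 1]
Step 12: demand=5,sold=1 ship[2->3]=1 ship[1->2]=2 ship[0->1]=2 prod=4 -> [27 5 17 1]
First stockout at step 4

4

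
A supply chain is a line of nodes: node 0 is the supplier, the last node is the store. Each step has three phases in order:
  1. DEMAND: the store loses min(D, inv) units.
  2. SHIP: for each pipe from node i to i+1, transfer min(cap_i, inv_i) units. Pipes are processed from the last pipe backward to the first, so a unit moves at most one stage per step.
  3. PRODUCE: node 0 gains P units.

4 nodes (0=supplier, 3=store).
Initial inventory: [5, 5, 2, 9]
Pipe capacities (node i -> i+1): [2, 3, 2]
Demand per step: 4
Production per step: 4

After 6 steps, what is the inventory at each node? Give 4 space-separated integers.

Step 1: demand=4,sold=4 ship[2->3]=2 ship[1->2]=3 ship[0->1]=2 prod=4 -> inv=[7 4 3 7]
Step 2: demand=4,sold=4 ship[2->3]=2 ship[1->2]=3 ship[0->1]=2 prod=4 -> inv=[9 3 4 5]
Step 3: demand=4,sold=4 ship[2->3]=2 ship[1->2]=3 ship[0->1]=2 prod=4 -> inv=[11 2 5 3]
Step 4: demand=4,sold=3 ship[2->3]=2 ship[1->2]=2 ship[0->1]=2 prod=4 -> inv=[13 2 5 2]
Step 5: demand=4,sold=2 ship[2->3]=2 ship[1->2]=2 ship[0->1]=2 prod=4 -> inv=[15 2 5 2]
Step 6: demand=4,sold=2 ship[2->3]=2 ship[1->2]=2 ship[0->1]=2 prod=4 -> inv=[17 2 5 2]

17 2 5 2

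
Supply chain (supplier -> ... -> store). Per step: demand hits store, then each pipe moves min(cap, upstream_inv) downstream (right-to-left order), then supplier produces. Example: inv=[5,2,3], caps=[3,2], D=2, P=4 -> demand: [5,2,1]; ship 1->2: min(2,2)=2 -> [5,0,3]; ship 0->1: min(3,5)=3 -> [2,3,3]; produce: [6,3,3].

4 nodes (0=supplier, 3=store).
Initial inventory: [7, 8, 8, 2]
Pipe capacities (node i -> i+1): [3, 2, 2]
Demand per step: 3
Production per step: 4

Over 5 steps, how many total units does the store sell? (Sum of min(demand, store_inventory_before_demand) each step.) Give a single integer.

Step 1: sold=2 (running total=2) -> [8 9 8 2]
Step 2: sold=2 (running total=4) -> [9 10 8 2]
Step 3: sold=2 (running total=6) -> [10 11 8 2]
Step 4: sold=2 (running total=8) -> [11 12 8 2]
Step 5: sold=2 (running total=10) -> [12 13 8 2]

Answer: 10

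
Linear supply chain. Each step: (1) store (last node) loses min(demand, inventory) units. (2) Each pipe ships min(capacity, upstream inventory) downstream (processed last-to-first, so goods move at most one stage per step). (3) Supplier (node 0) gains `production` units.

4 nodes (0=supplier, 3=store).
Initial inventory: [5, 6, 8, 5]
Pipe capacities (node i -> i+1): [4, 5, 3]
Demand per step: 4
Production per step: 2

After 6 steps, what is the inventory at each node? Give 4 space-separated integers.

Step 1: demand=4,sold=4 ship[2->3]=3 ship[1->2]=5 ship[0->1]=4 prod=2 -> inv=[3 5 10 4]
Step 2: demand=4,sold=4 ship[2->3]=3 ship[1->2]=5 ship[0->1]=3 prod=2 -> inv=[2 3 12 3]
Step 3: demand=4,sold=3 ship[2->3]=3 ship[1->2]=3 ship[0->1]=2 prod=2 -> inv=[2 2 12 3]
Step 4: demand=4,sold=3 ship[2->3]=3 ship[1->2]=2 ship[0->1]=2 prod=2 -> inv=[2 2 11 3]
Step 5: demand=4,sold=3 ship[2->3]=3 ship[1->2]=2 ship[0->1]=2 prod=2 -> inv=[2 2 10 3]
Step 6: demand=4,sold=3 ship[2->3]=3 ship[1->2]=2 ship[0->1]=2 prod=2 -> inv=[2 2 9 3]

2 2 9 3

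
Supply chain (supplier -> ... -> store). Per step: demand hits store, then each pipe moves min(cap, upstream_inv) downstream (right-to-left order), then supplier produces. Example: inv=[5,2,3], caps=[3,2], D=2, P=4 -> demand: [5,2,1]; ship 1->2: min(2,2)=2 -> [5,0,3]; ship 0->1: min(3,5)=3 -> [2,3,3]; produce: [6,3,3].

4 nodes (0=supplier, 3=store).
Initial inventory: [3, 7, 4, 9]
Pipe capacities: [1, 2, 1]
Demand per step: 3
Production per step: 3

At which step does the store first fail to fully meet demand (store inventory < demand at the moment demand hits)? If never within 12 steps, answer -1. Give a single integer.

Step 1: demand=3,sold=3 ship[2->3]=1 ship[1->2]=2 ship[0->1]=1 prod=3 -> [5 6 5 7]
Step 2: demand=3,sold=3 ship[2->3]=1 ship[1->2]=2 ship[0->1]=1 prod=3 -> [7 5 6 5]
Step 3: demand=3,sold=3 ship[2->3]=1 ship[1->2]=2 ship[0->1]=1 prod=3 -> [9 4 7 3]
Step 4: demand=3,sold=3 ship[2->3]=1 ship[1->2]=2 ship[0->1]=1 prod=3 -> [11 3 8 1]
Step 5: demand=3,sold=1 ship[2->3]=1 ship[1->2]=2 ship[0->1]=1 prod=3 -> [13 2 9 1]
Step 6: demand=3,sold=1 ship[2->3]=1 ship[1->2]=2 ship[0->1]=1 prod=3 -> [15 1 10 1]
Step 7: demand=3,sold=1 ship[2->3]=1 ship[1->2]=1 ship[0->1]=1 prod=3 -> [17 1 10 1]
Step 8: demand=3,sold=1 ship[2->3]=1 ship[1->2]=1 ship[0->1]=1 prod=3 -> [19 1 10 1]
Step 9: demand=3,sold=1 ship[2->3]=1 ship[1->2]=1 ship[0->1]=1 prod=3 -> [21 1 10 1]
Step 10: demand=3,sold=1 ship[2->3]=1 ship[1->2]=1 ship[0->1]=1 prod=3 -> [23 1 10 1]
Step 11: demand=3,sold=1 ship[2->3]=1 ship[1->2]=1 ship[0->1]=1 prod=3 -> [25 1 10 1]
Step 12: demand=3,sold=1 ship[2->3]=1 ship[1->2]=1 ship[0->1]=1 prod=3 -> [27 1 10 1]
First stockout at step 5

5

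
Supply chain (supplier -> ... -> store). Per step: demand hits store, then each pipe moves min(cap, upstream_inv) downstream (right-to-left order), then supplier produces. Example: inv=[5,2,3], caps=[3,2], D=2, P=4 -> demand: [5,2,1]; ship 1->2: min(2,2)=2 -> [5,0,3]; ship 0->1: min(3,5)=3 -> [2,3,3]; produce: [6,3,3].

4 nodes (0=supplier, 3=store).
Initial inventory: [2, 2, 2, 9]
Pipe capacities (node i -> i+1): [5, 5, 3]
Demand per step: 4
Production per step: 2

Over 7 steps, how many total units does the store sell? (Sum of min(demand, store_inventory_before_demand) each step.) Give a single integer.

Step 1: sold=4 (running total=4) -> [2 2 2 7]
Step 2: sold=4 (running total=8) -> [2 2 2 5]
Step 3: sold=4 (running total=12) -> [2 2 2 3]
Step 4: sold=3 (running total=15) -> [2 2 2 2]
Step 5: sold=2 (running total=17) -> [2 2 2 2]
Step 6: sold=2 (running total=19) -> [2 2 2 2]
Step 7: sold=2 (running total=21) -> [2 2 2 2]

Answer: 21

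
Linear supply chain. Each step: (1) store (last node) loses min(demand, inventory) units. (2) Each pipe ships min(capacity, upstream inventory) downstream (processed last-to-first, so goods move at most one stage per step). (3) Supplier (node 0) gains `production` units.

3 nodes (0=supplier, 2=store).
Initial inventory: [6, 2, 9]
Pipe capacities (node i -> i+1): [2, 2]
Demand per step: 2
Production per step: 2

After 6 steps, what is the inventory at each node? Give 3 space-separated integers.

Step 1: demand=2,sold=2 ship[1->2]=2 ship[0->1]=2 prod=2 -> inv=[6 2 9]
Step 2: demand=2,sold=2 ship[1->2]=2 ship[0->1]=2 prod=2 -> inv=[6 2 9]
Step 3: demand=2,sold=2 ship[1->2]=2 ship[0->1]=2 prod=2 -> inv=[6 2 9]
Step 4: demand=2,sold=2 ship[1->2]=2 ship[0->1]=2 prod=2 -> inv=[6 2 9]
Step 5: demand=2,sold=2 ship[1->2]=2 ship[0->1]=2 prod=2 -> inv=[6 2 9]
Step 6: demand=2,sold=2 ship[1->2]=2 ship[0->1]=2 prod=2 -> inv=[6 2 9]

6 2 9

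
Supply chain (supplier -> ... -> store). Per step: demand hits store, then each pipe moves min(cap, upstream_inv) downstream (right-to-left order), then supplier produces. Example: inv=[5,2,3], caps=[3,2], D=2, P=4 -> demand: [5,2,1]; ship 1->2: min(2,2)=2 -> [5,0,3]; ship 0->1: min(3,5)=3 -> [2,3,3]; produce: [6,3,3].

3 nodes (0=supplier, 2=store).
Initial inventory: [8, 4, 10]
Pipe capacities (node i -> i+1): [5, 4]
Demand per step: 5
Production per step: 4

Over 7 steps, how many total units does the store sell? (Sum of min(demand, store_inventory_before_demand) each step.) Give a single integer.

Answer: 34

Derivation:
Step 1: sold=5 (running total=5) -> [7 5 9]
Step 2: sold=5 (running total=10) -> [6 6 8]
Step 3: sold=5 (running total=15) -> [5 7 7]
Step 4: sold=5 (running total=20) -> [4 8 6]
Step 5: sold=5 (running total=25) -> [4 8 5]
Step 6: sold=5 (running total=30) -> [4 8 4]
Step 7: sold=4 (running total=34) -> [4 8 4]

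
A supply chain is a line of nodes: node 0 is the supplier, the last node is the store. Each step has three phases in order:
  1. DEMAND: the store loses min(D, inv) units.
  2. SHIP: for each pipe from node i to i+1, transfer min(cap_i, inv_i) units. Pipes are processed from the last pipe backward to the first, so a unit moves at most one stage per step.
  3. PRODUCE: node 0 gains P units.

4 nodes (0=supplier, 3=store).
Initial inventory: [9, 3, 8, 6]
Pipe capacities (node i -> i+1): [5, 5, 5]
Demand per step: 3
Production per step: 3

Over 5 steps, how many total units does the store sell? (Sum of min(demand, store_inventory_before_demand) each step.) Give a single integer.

Answer: 15

Derivation:
Step 1: sold=3 (running total=3) -> [7 5 6 8]
Step 2: sold=3 (running total=6) -> [5 5 6 10]
Step 3: sold=3 (running total=9) -> [3 5 6 12]
Step 4: sold=3 (running total=12) -> [3 3 6 14]
Step 5: sold=3 (running total=15) -> [3 3 4 16]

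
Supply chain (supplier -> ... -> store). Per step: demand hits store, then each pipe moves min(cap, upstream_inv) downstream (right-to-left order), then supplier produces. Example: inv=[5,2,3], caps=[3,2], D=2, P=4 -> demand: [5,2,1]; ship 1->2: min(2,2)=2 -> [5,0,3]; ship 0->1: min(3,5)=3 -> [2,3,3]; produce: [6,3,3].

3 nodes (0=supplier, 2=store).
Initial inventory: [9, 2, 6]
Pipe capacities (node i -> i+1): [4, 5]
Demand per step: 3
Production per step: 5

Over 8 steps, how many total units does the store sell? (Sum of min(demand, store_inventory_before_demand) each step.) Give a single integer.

Answer: 24

Derivation:
Step 1: sold=3 (running total=3) -> [10 4 5]
Step 2: sold=3 (running total=6) -> [11 4 6]
Step 3: sold=3 (running total=9) -> [12 4 7]
Step 4: sold=3 (running total=12) -> [13 4 8]
Step 5: sold=3 (running total=15) -> [14 4 9]
Step 6: sold=3 (running total=18) -> [15 4 10]
Step 7: sold=3 (running total=21) -> [16 4 11]
Step 8: sold=3 (running total=24) -> [17 4 12]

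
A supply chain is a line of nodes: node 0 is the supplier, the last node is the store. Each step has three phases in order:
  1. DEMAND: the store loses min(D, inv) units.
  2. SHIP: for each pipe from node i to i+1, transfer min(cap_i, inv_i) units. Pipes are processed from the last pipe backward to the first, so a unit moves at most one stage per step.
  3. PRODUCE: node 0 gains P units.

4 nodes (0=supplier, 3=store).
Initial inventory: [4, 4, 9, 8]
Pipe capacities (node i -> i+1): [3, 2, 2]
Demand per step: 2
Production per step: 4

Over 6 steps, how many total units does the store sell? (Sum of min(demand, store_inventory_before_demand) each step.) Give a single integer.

Answer: 12

Derivation:
Step 1: sold=2 (running total=2) -> [5 5 9 8]
Step 2: sold=2 (running total=4) -> [6 6 9 8]
Step 3: sold=2 (running total=6) -> [7 7 9 8]
Step 4: sold=2 (running total=8) -> [8 8 9 8]
Step 5: sold=2 (running total=10) -> [9 9 9 8]
Step 6: sold=2 (running total=12) -> [10 10 9 8]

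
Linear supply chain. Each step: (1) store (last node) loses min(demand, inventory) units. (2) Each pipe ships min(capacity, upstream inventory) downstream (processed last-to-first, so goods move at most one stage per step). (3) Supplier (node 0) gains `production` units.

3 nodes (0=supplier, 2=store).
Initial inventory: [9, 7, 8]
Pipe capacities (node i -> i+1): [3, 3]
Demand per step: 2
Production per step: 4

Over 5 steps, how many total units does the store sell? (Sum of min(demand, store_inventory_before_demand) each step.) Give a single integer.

Step 1: sold=2 (running total=2) -> [10 7 9]
Step 2: sold=2 (running total=4) -> [11 7 10]
Step 3: sold=2 (running total=6) -> [12 7 11]
Step 4: sold=2 (running total=8) -> [13 7 12]
Step 5: sold=2 (running total=10) -> [14 7 13]

Answer: 10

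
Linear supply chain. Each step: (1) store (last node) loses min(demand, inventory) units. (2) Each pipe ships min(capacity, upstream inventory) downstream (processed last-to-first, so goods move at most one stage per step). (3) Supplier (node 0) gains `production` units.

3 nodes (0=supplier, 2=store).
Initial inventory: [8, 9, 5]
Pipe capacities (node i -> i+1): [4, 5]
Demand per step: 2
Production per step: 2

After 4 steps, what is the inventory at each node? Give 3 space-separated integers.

Step 1: demand=2,sold=2 ship[1->2]=5 ship[0->1]=4 prod=2 -> inv=[6 8 8]
Step 2: demand=2,sold=2 ship[1->2]=5 ship[0->1]=4 prod=2 -> inv=[4 7 11]
Step 3: demand=2,sold=2 ship[1->2]=5 ship[0->1]=4 prod=2 -> inv=[2 6 14]
Step 4: demand=2,sold=2 ship[1->2]=5 ship[0->1]=2 prod=2 -> inv=[2 3 17]

2 3 17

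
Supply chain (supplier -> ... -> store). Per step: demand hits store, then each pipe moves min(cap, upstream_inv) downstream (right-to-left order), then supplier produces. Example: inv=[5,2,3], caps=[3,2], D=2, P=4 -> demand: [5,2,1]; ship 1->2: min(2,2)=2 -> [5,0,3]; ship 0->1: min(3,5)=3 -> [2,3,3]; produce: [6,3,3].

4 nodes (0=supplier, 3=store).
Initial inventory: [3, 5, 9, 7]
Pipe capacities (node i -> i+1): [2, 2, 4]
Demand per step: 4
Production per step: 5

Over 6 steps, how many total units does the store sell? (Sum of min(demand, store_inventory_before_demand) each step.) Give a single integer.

Answer: 24

Derivation:
Step 1: sold=4 (running total=4) -> [6 5 7 7]
Step 2: sold=4 (running total=8) -> [9 5 5 7]
Step 3: sold=4 (running total=12) -> [12 5 3 7]
Step 4: sold=4 (running total=16) -> [15 5 2 6]
Step 5: sold=4 (running total=20) -> [18 5 2 4]
Step 6: sold=4 (running total=24) -> [21 5 2 2]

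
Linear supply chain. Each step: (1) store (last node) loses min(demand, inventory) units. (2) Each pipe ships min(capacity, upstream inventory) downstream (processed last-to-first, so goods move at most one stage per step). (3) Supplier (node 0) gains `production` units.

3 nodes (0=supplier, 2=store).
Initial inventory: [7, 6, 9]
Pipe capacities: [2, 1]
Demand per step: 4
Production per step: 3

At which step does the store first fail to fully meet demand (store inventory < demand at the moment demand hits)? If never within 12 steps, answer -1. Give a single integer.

Step 1: demand=4,sold=4 ship[1->2]=1 ship[0->1]=2 prod=3 -> [8 7 6]
Step 2: demand=4,sold=4 ship[1->2]=1 ship[0->1]=2 prod=3 -> [9 8 3]
Step 3: demand=4,sold=3 ship[1->2]=1 ship[0->1]=2 prod=3 -> [10 9 1]
Step 4: demand=4,sold=1 ship[1->2]=1 ship[0->1]=2 prod=3 -> [11 10 1]
Step 5: demand=4,sold=1 ship[1->2]=1 ship[0->1]=2 prod=3 -> [12 11 1]
Step 6: demand=4,sold=1 ship[1->2]=1 ship[0->1]=2 prod=3 -> [13 12 1]
Step 7: demand=4,sold=1 ship[1->2]=1 ship[0->1]=2 prod=3 -> [14 13 1]
Step 8: demand=4,sold=1 ship[1->2]=1 ship[0->1]=2 prod=3 -> [15 14 1]
Step 9: demand=4,sold=1 ship[1->2]=1 ship[0->1]=2 prod=3 -> [16 15 1]
Step 10: demand=4,sold=1 ship[1->2]=1 ship[0->1]=2 prod=3 -> [17 16 1]
Step 11: demand=4,sold=1 ship[1->2]=1 ship[0->1]=2 prod=3 -> [18 17 1]
Step 12: demand=4,sold=1 ship[1->2]=1 ship[0->1]=2 prod=3 -> [19 18 1]
First stockout at step 3

3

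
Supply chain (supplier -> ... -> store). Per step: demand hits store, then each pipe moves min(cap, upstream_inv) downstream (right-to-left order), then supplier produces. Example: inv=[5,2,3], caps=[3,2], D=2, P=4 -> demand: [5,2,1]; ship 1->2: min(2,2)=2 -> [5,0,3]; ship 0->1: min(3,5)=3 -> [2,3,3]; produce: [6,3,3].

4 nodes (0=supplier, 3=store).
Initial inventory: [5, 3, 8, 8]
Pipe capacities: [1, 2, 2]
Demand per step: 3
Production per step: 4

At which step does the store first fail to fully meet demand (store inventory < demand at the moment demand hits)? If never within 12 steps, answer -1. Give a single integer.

Step 1: demand=3,sold=3 ship[2->3]=2 ship[1->2]=2 ship[0->1]=1 prod=4 -> [8 2 8 7]
Step 2: demand=3,sold=3 ship[2->3]=2 ship[1->2]=2 ship[0->1]=1 prod=4 -> [11 1 8 6]
Step 3: demand=3,sold=3 ship[2->3]=2 ship[1->2]=1 ship[0->1]=1 prod=4 -> [14 1 7 5]
Step 4: demand=3,sold=3 ship[2->3]=2 ship[1->2]=1 ship[0->1]=1 prod=4 -> [17 1 6 4]
Step 5: demand=3,sold=3 ship[2->3]=2 ship[1->2]=1 ship[0->1]=1 prod=4 -> [20 1 5 3]
Step 6: demand=3,sold=3 ship[2->3]=2 ship[1->2]=1 ship[0->1]=1 prod=4 -> [23 1 4 2]
Step 7: demand=3,sold=2 ship[2->3]=2 ship[1->2]=1 ship[0->1]=1 prod=4 -> [26 1 3 2]
Step 8: demand=3,sold=2 ship[2->3]=2 ship[1->2]=1 ship[0->1]=1 prod=4 -> [29 1 2 2]
Step 9: demand=3,sold=2 ship[2->3]=2 ship[1->2]=1 ship[0->1]=1 prod=4 -> [32 1 1 2]
Step 10: demand=3,sold=2 ship[2->3]=1 ship[1->2]=1 ship[0->1]=1 prod=4 -> [35 1 1 1]
Step 11: demand=3,sold=1 ship[2->3]=1 ship[1->2]=1 ship[0->1]=1 prod=4 -> [38 1 1 1]
Step 12: demand=3,sold=1 ship[2->3]=1 ship[1->2]=1 ship[0->1]=1 prod=4 -> [41 1 1 1]
First stockout at step 7

7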